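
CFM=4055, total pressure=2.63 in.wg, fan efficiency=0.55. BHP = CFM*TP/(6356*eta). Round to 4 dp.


BHP = 4055 * 2.63 / (6356 * 0.55) = 3.0507 hp

3.0507 hp


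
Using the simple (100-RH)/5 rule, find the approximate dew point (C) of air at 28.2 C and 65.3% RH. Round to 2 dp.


Td = 28.2 - (100-65.3)/5 = 21.26 C

21.26 C


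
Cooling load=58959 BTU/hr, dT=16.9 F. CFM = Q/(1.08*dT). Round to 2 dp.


CFM = 58959 / (1.08 * 16.9) = 3230.28

3230.28 CFM


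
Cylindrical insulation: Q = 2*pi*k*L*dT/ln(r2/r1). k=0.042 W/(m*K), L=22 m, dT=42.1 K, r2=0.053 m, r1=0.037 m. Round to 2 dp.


Q = 2*pi*0.042*22*42.1/ln(0.053/0.037) = 680.12 W

680.12 W


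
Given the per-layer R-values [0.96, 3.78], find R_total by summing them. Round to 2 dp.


R_total = 0.96 + 3.78 = 4.74

4.74


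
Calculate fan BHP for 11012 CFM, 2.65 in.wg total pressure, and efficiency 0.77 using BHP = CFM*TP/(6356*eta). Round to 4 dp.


BHP = 11012 * 2.65 / (6356 * 0.77) = 5.9626 hp

5.9626 hp


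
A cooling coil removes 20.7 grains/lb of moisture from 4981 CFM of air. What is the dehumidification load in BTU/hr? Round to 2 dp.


Q = 0.68 * 4981 * 20.7 = 70112.56 BTU/hr

70112.56 BTU/hr


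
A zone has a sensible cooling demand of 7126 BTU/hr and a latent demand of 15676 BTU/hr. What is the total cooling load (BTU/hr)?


Qt = 7126 + 15676 = 22802 BTU/hr

22802 BTU/hr


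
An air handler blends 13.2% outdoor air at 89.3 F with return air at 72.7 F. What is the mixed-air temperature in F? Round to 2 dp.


T_mix = 72.7 + (13.2/100)*(89.3-72.7) = 74.89 F

74.89 F


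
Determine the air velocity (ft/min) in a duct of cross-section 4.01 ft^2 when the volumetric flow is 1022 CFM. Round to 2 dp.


V = 1022 / 4.01 = 254.86 ft/min

254.86 ft/min


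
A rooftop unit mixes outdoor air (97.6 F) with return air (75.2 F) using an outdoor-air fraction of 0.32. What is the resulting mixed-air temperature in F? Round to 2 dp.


T_mix = 0.32*97.6 + 0.68*75.2 = 82.37 F

82.37 F


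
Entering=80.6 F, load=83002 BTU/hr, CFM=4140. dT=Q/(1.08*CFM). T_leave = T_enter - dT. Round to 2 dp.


dT = 83002/(1.08*4140) = 18.5637
T_leave = 80.6 - 18.5637 = 62.04 F

62.04 F


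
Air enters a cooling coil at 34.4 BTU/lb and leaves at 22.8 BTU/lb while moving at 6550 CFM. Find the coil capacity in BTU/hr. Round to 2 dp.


Q = 4.5 * 6550 * (34.4 - 22.8) = 341910.00 BTU/hr

341910.00 BTU/hr


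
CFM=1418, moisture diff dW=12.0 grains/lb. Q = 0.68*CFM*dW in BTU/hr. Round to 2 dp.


Q = 0.68 * 1418 * 12.0 = 11570.88 BTU/hr

11570.88 BTU/hr


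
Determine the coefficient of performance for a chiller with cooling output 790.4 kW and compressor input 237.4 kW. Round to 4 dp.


COP = 790.4 / 237.4 = 3.3294

3.3294


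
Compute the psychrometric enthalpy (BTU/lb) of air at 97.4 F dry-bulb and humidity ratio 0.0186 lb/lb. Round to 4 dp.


h = 0.24*97.4 + 0.0186*(1061+0.444*97.4) = 43.9150 BTU/lb

43.9150 BTU/lb


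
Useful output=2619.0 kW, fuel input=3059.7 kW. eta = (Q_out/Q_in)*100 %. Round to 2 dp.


eta = (2619.0/3059.7)*100 = 85.60 %

85.60 %


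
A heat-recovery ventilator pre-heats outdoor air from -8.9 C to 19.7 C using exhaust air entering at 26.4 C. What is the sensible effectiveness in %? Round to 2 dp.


eff = (19.7-(-8.9))/(26.4-(-8.9))*100 = 81.02 %

81.02 %


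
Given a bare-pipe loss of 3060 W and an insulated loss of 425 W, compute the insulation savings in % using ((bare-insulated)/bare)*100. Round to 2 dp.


Savings = ((3060-425)/3060)*100 = 86.11 %

86.11 %


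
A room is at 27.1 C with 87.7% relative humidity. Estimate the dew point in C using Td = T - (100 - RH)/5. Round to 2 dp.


Td = 27.1 - (100-87.7)/5 = 24.64 C

24.64 C


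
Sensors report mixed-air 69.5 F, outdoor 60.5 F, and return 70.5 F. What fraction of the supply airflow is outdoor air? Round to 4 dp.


frac = (69.5 - 70.5) / (60.5 - 70.5) = 0.1000

0.1000


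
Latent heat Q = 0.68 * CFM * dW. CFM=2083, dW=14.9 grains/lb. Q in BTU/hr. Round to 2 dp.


Q = 0.68 * 2083 * 14.9 = 21104.96 BTU/hr

21104.96 BTU/hr


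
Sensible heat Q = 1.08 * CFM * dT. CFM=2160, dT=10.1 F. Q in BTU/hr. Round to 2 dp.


Q = 1.08 * 2160 * 10.1 = 23561.28 BTU/hr

23561.28 BTU/hr


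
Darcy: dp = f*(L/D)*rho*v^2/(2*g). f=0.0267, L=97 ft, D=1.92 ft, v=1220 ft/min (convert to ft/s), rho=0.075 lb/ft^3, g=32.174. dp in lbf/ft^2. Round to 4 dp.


v_fps = 1220/60 = 20.3333 ft/s
dp = 0.0267*(97/1.92)*0.075*20.3333^2/(2*32.174) = 0.6500 lbf/ft^2

0.6500 lbf/ft^2


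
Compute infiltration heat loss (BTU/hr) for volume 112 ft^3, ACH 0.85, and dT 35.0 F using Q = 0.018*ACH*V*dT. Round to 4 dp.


Q = 0.018 * 0.85 * 112 * 35.0 = 59.9760 BTU/hr

59.9760 BTU/hr


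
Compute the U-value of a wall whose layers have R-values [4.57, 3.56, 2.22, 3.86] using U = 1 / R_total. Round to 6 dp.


R_total = 4.57 + 3.56 + 2.22 + 3.86 = 14.21
U = 1/14.21 = 0.070373

0.070373


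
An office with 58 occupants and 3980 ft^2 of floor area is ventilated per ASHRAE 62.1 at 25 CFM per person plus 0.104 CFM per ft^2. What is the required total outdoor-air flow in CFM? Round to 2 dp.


Total = 58*25 + 3980*0.104 = 1863.92 CFM

1863.92 CFM


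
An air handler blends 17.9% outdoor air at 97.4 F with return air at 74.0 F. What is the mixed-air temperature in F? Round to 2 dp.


T_mix = 74.0 + (17.9/100)*(97.4-74.0) = 78.19 F

78.19 F


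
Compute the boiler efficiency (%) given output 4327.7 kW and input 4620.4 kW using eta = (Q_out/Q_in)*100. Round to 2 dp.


eta = (4327.7/4620.4)*100 = 93.67 %

93.67 %


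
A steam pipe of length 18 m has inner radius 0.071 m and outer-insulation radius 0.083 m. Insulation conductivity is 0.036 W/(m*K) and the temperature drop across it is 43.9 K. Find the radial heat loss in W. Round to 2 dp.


Q = 2*pi*0.036*18*43.9/ln(0.083/0.071) = 1144.58 W

1144.58 W


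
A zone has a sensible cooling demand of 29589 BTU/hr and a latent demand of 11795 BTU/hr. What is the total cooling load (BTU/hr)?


Qt = 29589 + 11795 = 41384 BTU/hr

41384 BTU/hr


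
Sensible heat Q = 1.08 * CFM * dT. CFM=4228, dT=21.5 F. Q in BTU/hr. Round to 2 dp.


Q = 1.08 * 4228 * 21.5 = 98174.16 BTU/hr

98174.16 BTU/hr


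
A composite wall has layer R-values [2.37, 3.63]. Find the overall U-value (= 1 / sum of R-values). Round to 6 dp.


R_total = 2.37 + 3.63 = 6.00
U = 1/6.00 = 0.166667

0.166667


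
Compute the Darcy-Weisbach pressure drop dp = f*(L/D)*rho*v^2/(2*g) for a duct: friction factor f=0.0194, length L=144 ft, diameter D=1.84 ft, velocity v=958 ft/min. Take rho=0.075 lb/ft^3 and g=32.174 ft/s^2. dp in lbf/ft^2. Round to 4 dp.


v_fps = 958/60 = 15.9667 ft/s
dp = 0.0194*(144/1.84)*0.075*15.9667^2/(2*32.174) = 0.4511 lbf/ft^2

0.4511 lbf/ft^2


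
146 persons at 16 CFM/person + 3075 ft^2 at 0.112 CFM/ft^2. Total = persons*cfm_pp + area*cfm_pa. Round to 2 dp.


Total = 146*16 + 3075*0.112 = 2680.40 CFM

2680.40 CFM


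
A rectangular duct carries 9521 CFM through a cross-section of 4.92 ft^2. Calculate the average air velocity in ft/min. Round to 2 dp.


V = 9521 / 4.92 = 1935.16 ft/min

1935.16 ft/min


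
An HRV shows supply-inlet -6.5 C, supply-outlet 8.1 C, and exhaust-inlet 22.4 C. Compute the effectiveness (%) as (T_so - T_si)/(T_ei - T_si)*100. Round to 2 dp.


eff = (8.1-(-6.5))/(22.4-(-6.5))*100 = 50.52 %

50.52 %


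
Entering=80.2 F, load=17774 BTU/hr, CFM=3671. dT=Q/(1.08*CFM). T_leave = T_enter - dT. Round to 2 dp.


dT = 17774/(1.08*3671) = 4.4831
T_leave = 80.2 - 4.4831 = 75.72 F

75.72 F


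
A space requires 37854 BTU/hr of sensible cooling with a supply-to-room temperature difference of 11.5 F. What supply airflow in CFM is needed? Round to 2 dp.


CFM = 37854 / (1.08 * 11.5) = 3047.83

3047.83 CFM


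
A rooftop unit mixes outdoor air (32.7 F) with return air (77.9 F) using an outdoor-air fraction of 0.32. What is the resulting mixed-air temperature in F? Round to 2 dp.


T_mix = 0.32*32.7 + 0.68*77.9 = 63.44 F

63.44 F


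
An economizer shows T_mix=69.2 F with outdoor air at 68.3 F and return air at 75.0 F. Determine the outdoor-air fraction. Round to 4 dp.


frac = (69.2 - 75.0) / (68.3 - 75.0) = 0.8657

0.8657


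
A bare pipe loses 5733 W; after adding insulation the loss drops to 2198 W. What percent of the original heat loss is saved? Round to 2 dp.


Savings = ((5733-2198)/5733)*100 = 61.66 %

61.66 %


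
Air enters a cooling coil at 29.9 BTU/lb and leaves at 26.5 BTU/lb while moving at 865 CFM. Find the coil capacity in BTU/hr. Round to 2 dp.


Q = 4.5 * 865 * (29.9 - 26.5) = 13234.50 BTU/hr

13234.50 BTU/hr


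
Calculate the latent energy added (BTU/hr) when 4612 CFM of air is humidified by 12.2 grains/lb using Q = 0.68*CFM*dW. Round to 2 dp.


Q = 0.68 * 4612 * 12.2 = 38261.15 BTU/hr

38261.15 BTU/hr


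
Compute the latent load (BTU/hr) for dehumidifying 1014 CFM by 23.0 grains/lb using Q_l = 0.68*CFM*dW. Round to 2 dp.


Q = 0.68 * 1014 * 23.0 = 15858.96 BTU/hr

15858.96 BTU/hr


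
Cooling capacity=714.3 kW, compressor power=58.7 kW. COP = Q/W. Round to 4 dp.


COP = 714.3 / 58.7 = 12.1687

12.1687


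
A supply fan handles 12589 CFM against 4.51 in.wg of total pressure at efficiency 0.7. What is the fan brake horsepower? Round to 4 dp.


BHP = 12589 * 4.51 / (6356 * 0.7) = 12.7610 hp

12.7610 hp


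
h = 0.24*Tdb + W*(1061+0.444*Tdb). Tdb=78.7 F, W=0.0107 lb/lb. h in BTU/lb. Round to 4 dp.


h = 0.24*78.7 + 0.0107*(1061+0.444*78.7) = 30.6146 BTU/lb

30.6146 BTU/lb


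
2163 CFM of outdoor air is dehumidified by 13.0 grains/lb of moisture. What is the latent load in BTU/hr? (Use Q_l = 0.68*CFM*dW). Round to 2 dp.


Q = 0.68 * 2163 * 13.0 = 19120.92 BTU/hr

19120.92 BTU/hr


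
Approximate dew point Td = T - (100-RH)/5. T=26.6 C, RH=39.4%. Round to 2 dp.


Td = 26.6 - (100-39.4)/5 = 14.48 C

14.48 C


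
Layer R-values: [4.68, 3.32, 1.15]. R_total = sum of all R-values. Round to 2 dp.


R_total = 4.68 + 3.32 + 1.15 = 9.15

9.15


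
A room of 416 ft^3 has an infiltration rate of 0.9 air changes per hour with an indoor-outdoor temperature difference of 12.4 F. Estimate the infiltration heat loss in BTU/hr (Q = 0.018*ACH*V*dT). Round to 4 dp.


Q = 0.018 * 0.9 * 416 * 12.4 = 83.5661 BTU/hr

83.5661 BTU/hr


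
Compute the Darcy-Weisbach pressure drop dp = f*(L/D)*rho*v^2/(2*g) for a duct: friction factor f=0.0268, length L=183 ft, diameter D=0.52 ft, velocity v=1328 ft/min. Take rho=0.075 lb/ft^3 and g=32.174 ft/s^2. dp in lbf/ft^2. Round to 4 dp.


v_fps = 1328/60 = 22.1333 ft/s
dp = 0.0268*(183/0.52)*0.075*22.1333^2/(2*32.174) = 5.3852 lbf/ft^2

5.3852 lbf/ft^2


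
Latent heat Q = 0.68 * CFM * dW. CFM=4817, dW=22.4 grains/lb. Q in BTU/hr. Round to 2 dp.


Q = 0.68 * 4817 * 22.4 = 73372.54 BTU/hr

73372.54 BTU/hr


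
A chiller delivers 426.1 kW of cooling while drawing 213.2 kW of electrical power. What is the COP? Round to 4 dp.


COP = 426.1 / 213.2 = 1.9986

1.9986


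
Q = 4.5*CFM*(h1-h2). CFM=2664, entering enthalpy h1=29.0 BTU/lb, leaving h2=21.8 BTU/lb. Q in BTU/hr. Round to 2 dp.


Q = 4.5 * 2664 * (29.0 - 21.8) = 86313.60 BTU/hr

86313.60 BTU/hr


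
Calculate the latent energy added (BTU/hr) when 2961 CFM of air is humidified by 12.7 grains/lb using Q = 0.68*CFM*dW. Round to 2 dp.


Q = 0.68 * 2961 * 12.7 = 25571.20 BTU/hr

25571.20 BTU/hr


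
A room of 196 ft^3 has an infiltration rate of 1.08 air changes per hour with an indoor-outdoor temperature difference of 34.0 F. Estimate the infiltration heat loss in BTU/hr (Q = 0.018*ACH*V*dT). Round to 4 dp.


Q = 0.018 * 1.08 * 196 * 34.0 = 129.5482 BTU/hr

129.5482 BTU/hr


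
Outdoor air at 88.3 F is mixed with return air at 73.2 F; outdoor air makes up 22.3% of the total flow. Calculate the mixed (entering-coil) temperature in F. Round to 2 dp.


T_mix = 73.2 + (22.3/100)*(88.3-73.2) = 76.57 F

76.57 F


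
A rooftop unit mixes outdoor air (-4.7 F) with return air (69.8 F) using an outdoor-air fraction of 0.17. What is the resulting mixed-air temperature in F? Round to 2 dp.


T_mix = 0.17*(-4.7) + 0.83*69.8 = 57.14 F

57.14 F


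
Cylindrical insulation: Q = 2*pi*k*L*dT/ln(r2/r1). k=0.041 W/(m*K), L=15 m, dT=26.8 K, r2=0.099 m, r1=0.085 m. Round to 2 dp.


Q = 2*pi*0.041*15*26.8/ln(0.099/0.085) = 679.22 W

679.22 W


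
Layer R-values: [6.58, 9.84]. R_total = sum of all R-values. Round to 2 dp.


R_total = 6.58 + 9.84 = 16.42

16.42


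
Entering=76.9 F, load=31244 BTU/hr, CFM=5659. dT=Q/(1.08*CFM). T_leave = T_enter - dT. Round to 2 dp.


dT = 31244/(1.08*5659) = 5.1121
T_leave = 76.9 - 5.1121 = 71.79 F

71.79 F


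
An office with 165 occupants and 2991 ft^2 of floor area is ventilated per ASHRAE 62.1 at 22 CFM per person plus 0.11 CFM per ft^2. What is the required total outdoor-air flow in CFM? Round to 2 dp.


Total = 165*22 + 2991*0.11 = 3959.01 CFM

3959.01 CFM


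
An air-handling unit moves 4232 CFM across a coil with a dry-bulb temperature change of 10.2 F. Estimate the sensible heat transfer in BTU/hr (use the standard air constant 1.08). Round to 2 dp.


Q = 1.08 * 4232 * 10.2 = 46619.71 BTU/hr

46619.71 BTU/hr


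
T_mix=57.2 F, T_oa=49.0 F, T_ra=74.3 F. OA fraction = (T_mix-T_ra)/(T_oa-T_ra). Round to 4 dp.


frac = (57.2 - 74.3) / (49.0 - 74.3) = 0.6759

0.6759


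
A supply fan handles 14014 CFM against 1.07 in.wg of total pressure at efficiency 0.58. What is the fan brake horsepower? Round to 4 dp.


BHP = 14014 * 1.07 / (6356 * 0.58) = 4.0676 hp

4.0676 hp


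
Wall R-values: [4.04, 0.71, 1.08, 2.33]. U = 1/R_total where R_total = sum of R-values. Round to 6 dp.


R_total = 4.04 + 0.71 + 1.08 + 2.33 = 8.16
U = 1/8.16 = 0.122549

0.122549


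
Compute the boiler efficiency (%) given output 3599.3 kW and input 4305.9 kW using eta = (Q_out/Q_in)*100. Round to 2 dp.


eta = (3599.3/4305.9)*100 = 83.59 %

83.59 %


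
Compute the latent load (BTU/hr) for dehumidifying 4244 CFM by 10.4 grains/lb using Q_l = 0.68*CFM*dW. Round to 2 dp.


Q = 0.68 * 4244 * 10.4 = 30013.57 BTU/hr

30013.57 BTU/hr


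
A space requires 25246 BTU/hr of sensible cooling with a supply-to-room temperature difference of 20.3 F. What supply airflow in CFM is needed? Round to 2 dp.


CFM = 25246 / (1.08 * 20.3) = 1151.52

1151.52 CFM


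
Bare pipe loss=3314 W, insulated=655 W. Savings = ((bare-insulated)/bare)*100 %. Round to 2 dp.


Savings = ((3314-655)/3314)*100 = 80.24 %

80.24 %


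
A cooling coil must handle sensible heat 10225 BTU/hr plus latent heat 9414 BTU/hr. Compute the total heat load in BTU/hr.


Qt = 10225 + 9414 = 19639 BTU/hr

19639 BTU/hr


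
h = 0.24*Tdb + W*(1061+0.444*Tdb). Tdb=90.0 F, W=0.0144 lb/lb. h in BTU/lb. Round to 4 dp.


h = 0.24*90.0 + 0.0144*(1061+0.444*90.0) = 37.4538 BTU/lb

37.4538 BTU/lb


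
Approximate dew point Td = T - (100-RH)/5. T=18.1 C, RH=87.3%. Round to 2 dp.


Td = 18.1 - (100-87.3)/5 = 15.56 C

15.56 C


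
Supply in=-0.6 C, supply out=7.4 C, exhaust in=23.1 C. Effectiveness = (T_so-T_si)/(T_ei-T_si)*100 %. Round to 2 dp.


eff = (7.4-(-0.6))/(23.1-(-0.6))*100 = 33.76 %

33.76 %


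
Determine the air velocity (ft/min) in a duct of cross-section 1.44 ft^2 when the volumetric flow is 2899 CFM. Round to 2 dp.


V = 2899 / 1.44 = 2013.19 ft/min

2013.19 ft/min


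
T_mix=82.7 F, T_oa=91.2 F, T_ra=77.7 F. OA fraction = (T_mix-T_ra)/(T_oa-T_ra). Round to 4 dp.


frac = (82.7 - 77.7) / (91.2 - 77.7) = 0.3704

0.3704


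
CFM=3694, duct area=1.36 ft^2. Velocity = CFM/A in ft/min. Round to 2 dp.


V = 3694 / 1.36 = 2716.18 ft/min

2716.18 ft/min


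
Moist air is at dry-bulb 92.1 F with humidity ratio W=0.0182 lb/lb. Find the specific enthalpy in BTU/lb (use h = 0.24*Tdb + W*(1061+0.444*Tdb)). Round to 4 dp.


h = 0.24*92.1 + 0.0182*(1061+0.444*92.1) = 42.1584 BTU/lb

42.1584 BTU/lb


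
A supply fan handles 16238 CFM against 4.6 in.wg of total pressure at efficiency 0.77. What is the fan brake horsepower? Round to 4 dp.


BHP = 16238 * 4.6 / (6356 * 0.77) = 15.2622 hp

15.2622 hp


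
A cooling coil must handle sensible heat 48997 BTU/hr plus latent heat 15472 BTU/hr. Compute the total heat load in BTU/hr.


Qt = 48997 + 15472 = 64469 BTU/hr

64469 BTU/hr


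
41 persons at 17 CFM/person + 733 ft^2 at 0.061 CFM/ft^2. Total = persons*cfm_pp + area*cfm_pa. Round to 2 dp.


Total = 41*17 + 733*0.061 = 741.71 CFM

741.71 CFM


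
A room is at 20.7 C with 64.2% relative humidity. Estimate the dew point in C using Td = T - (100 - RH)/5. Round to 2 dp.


Td = 20.7 - (100-64.2)/5 = 13.54 C

13.54 C


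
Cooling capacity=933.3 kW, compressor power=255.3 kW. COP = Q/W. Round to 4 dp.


COP = 933.3 / 255.3 = 3.6557

3.6557


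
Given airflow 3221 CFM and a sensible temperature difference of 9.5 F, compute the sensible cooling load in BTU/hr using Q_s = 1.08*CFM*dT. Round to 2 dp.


Q = 1.08 * 3221 * 9.5 = 33047.46 BTU/hr

33047.46 BTU/hr


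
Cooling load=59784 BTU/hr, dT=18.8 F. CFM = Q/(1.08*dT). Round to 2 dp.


CFM = 59784 / (1.08 * 18.8) = 2944.44

2944.44 CFM


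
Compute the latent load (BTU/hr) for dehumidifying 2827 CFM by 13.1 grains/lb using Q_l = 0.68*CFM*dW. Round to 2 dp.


Q = 0.68 * 2827 * 13.1 = 25182.92 BTU/hr

25182.92 BTU/hr


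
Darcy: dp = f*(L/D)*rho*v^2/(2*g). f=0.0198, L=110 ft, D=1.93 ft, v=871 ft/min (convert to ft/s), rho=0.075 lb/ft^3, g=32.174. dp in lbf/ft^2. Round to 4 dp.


v_fps = 871/60 = 14.5167 ft/s
dp = 0.0198*(110/1.93)*0.075*14.5167^2/(2*32.174) = 0.2772 lbf/ft^2

0.2772 lbf/ft^2


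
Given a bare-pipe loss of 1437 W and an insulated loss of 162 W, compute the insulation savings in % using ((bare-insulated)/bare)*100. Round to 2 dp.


Savings = ((1437-162)/1437)*100 = 88.73 %

88.73 %


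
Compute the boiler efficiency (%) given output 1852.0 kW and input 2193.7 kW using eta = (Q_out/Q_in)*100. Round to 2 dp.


eta = (1852.0/2193.7)*100 = 84.42 %

84.42 %


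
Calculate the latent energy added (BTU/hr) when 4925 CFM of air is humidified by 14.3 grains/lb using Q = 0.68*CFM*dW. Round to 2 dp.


Q = 0.68 * 4925 * 14.3 = 47890.70 BTU/hr

47890.70 BTU/hr


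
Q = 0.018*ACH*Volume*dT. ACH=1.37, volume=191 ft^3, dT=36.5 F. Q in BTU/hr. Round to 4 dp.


Q = 0.018 * 1.37 * 191 * 36.5 = 171.9172 BTU/hr

171.9172 BTU/hr


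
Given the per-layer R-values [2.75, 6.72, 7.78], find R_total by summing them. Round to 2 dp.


R_total = 2.75 + 6.72 + 7.78 = 17.25

17.25


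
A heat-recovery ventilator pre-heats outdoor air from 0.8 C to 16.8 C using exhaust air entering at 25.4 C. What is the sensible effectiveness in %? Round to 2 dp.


eff = (16.8-0.8)/(25.4-0.8)*100 = 65.04 %

65.04 %


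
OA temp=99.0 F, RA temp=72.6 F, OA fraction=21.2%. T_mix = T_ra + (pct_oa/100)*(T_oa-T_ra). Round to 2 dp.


T_mix = 72.6 + (21.2/100)*(99.0-72.6) = 78.20 F

78.20 F


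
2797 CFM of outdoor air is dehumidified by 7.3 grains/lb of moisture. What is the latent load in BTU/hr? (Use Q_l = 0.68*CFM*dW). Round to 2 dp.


Q = 0.68 * 2797 * 7.3 = 13884.31 BTU/hr

13884.31 BTU/hr


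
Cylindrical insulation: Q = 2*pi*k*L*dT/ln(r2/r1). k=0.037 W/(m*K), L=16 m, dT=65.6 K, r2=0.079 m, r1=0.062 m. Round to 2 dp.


Q = 2*pi*0.037*16*65.6/ln(0.079/0.062) = 1007.00 W

1007.00 W


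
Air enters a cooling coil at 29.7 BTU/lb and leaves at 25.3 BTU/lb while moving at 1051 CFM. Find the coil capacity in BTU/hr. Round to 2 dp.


Q = 4.5 * 1051 * (29.7 - 25.3) = 20809.80 BTU/hr

20809.80 BTU/hr


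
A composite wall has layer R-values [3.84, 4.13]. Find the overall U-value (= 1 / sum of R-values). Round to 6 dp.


R_total = 3.84 + 4.13 = 7.97
U = 1/7.97 = 0.125471

0.125471


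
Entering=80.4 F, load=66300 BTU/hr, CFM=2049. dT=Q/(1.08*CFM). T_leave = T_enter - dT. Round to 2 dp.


dT = 66300/(1.08*2049) = 29.9604
T_leave = 80.4 - 29.9604 = 50.44 F

50.44 F


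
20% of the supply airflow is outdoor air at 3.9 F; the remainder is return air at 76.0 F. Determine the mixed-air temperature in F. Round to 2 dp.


T_mix = 0.2*3.9 + 0.8*76.0 = 61.58 F

61.58 F


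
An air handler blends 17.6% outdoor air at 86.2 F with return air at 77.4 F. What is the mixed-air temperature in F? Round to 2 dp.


T_mix = 77.4 + (17.6/100)*(86.2-77.4) = 78.95 F

78.95 F


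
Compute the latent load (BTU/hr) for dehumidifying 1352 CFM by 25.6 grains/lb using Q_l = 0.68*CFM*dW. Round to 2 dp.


Q = 0.68 * 1352 * 25.6 = 23535.62 BTU/hr

23535.62 BTU/hr


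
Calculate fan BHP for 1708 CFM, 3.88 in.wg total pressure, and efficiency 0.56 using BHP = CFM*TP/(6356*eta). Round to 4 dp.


BHP = 1708 * 3.88 / (6356 * 0.56) = 1.8619 hp

1.8619 hp


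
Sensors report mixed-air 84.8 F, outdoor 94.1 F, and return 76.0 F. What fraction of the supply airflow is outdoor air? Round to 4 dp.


frac = (84.8 - 76.0) / (94.1 - 76.0) = 0.4862

0.4862


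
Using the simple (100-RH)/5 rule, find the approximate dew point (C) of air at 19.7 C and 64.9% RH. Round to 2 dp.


Td = 19.7 - (100-64.9)/5 = 12.68 C

12.68 C


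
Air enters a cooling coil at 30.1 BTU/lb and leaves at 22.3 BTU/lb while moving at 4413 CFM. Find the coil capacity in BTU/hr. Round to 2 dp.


Q = 4.5 * 4413 * (30.1 - 22.3) = 154896.30 BTU/hr

154896.30 BTU/hr


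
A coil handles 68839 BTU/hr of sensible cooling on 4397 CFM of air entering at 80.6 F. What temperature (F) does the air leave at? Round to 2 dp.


dT = 68839/(1.08*4397) = 14.4962
T_leave = 80.6 - 14.4962 = 66.10 F

66.10 F


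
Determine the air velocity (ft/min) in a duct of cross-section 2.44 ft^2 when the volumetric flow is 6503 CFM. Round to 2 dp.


V = 6503 / 2.44 = 2665.16 ft/min

2665.16 ft/min


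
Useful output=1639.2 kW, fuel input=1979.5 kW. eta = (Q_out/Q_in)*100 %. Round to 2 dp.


eta = (1639.2/1979.5)*100 = 82.81 %

82.81 %


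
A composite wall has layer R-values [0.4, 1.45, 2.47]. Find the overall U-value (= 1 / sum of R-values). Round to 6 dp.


R_total = 0.4 + 1.45 + 2.47 = 4.32
U = 1/4.32 = 0.231481

0.231481


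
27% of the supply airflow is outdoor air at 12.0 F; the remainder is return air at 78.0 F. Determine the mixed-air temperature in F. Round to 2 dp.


T_mix = 0.27*12.0 + 0.73*78.0 = 60.18 F

60.18 F


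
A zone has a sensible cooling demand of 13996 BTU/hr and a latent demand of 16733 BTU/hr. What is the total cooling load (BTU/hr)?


Qt = 13996 + 16733 = 30729 BTU/hr

30729 BTU/hr


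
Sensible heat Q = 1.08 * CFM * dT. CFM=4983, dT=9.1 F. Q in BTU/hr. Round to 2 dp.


Q = 1.08 * 4983 * 9.1 = 48972.92 BTU/hr

48972.92 BTU/hr


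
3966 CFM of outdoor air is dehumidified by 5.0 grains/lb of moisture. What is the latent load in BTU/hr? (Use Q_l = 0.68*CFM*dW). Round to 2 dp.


Q = 0.68 * 3966 * 5.0 = 13484.40 BTU/hr

13484.40 BTU/hr


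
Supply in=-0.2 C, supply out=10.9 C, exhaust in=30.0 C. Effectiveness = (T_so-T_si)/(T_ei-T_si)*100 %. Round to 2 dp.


eff = (10.9-(-0.2))/(30.0-(-0.2))*100 = 36.75 %

36.75 %


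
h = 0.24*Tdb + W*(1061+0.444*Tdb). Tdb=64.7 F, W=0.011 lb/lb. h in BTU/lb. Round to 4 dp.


h = 0.24*64.7 + 0.011*(1061+0.444*64.7) = 27.5150 BTU/lb

27.5150 BTU/lb


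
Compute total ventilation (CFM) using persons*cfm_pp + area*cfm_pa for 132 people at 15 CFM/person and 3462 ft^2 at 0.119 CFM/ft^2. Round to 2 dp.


Total = 132*15 + 3462*0.119 = 2391.98 CFM

2391.98 CFM


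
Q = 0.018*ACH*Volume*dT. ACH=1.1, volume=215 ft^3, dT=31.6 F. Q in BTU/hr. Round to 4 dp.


Q = 0.018 * 1.1 * 215 * 31.6 = 134.5212 BTU/hr

134.5212 BTU/hr


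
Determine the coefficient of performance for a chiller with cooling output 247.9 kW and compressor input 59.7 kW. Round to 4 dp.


COP = 247.9 / 59.7 = 4.1524

4.1524


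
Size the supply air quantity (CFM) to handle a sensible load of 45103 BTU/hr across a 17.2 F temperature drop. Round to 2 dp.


CFM = 45103 / (1.08 * 17.2) = 2428.03

2428.03 CFM


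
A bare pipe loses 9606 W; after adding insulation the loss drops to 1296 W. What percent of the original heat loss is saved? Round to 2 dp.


Savings = ((9606-1296)/9606)*100 = 86.51 %

86.51 %


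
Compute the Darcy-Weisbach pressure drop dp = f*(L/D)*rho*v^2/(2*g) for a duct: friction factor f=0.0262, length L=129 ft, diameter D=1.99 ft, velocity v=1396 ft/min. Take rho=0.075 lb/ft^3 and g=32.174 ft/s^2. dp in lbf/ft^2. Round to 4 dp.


v_fps = 1396/60 = 23.2667 ft/s
dp = 0.0262*(129/1.99)*0.075*23.2667^2/(2*32.174) = 1.0716 lbf/ft^2

1.0716 lbf/ft^2


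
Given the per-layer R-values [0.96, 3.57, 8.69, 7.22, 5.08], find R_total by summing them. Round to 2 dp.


R_total = 0.96 + 3.57 + 8.69 + 7.22 + 5.08 = 25.52

25.52


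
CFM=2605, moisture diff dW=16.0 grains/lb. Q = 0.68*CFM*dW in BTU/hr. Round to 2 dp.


Q = 0.68 * 2605 * 16.0 = 28342.40 BTU/hr

28342.40 BTU/hr


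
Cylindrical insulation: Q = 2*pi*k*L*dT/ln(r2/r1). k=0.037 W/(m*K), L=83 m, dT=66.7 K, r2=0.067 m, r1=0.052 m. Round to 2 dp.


Q = 2*pi*0.037*83*66.7/ln(0.067/0.052) = 5078.03 W

5078.03 W


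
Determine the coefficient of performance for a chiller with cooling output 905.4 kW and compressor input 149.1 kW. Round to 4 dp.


COP = 905.4 / 149.1 = 6.0724

6.0724


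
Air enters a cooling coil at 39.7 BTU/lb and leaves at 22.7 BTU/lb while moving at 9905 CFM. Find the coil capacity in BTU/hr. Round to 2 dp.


Q = 4.5 * 9905 * (39.7 - 22.7) = 757732.50 BTU/hr

757732.50 BTU/hr


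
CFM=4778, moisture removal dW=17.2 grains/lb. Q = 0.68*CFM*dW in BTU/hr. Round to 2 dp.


Q = 0.68 * 4778 * 17.2 = 55883.49 BTU/hr

55883.49 BTU/hr


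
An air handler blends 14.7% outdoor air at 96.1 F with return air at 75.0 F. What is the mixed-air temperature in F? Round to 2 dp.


T_mix = 75.0 + (14.7/100)*(96.1-75.0) = 78.10 F

78.10 F


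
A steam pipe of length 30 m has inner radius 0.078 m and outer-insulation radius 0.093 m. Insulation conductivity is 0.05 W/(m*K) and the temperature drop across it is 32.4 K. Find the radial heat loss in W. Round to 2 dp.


Q = 2*pi*0.05*30*32.4/ln(0.093/0.078) = 1736.09 W

1736.09 W


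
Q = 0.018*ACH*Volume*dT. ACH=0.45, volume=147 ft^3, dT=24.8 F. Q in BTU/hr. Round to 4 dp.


Q = 0.018 * 0.45 * 147 * 24.8 = 29.5294 BTU/hr

29.5294 BTU/hr


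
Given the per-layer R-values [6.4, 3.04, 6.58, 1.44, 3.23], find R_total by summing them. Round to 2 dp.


R_total = 6.4 + 3.04 + 6.58 + 1.44 + 3.23 = 20.69

20.69


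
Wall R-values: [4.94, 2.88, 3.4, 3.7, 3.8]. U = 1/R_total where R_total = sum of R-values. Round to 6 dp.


R_total = 4.94 + 2.88 + 3.4 + 3.7 + 3.8 = 18.72
U = 1/18.72 = 0.053419

0.053419


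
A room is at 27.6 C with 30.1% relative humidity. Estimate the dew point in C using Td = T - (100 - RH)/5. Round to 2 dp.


Td = 27.6 - (100-30.1)/5 = 13.62 C

13.62 C


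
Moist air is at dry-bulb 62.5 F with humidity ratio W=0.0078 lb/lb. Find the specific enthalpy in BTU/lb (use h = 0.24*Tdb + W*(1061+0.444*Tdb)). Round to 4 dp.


h = 0.24*62.5 + 0.0078*(1061+0.444*62.5) = 23.4923 BTU/lb

23.4923 BTU/lb


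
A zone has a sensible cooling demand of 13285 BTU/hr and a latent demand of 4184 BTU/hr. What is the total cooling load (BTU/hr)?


Qt = 13285 + 4184 = 17469 BTU/hr

17469 BTU/hr


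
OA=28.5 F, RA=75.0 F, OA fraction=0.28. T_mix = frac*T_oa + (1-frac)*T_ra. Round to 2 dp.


T_mix = 0.28*28.5 + 0.72*75.0 = 61.98 F

61.98 F


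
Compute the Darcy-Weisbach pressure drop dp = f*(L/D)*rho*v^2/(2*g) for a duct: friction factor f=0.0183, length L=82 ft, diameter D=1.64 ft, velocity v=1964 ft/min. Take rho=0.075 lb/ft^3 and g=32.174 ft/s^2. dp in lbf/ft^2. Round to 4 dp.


v_fps = 1964/60 = 32.7333 ft/s
dp = 0.0183*(82/1.64)*0.075*32.7333^2/(2*32.174) = 1.1427 lbf/ft^2

1.1427 lbf/ft^2


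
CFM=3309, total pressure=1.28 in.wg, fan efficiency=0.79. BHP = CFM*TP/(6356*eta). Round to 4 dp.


BHP = 3309 * 1.28 / (6356 * 0.79) = 0.8435 hp

0.8435 hp


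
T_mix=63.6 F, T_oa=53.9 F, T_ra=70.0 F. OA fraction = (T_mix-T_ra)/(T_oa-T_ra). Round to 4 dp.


frac = (63.6 - 70.0) / (53.9 - 70.0) = 0.3975

0.3975


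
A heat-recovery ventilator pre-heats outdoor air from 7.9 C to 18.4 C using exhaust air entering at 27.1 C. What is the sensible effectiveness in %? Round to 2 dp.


eff = (18.4-7.9)/(27.1-7.9)*100 = 54.69 %

54.69 %


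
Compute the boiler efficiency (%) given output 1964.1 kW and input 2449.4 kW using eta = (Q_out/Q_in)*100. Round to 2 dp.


eta = (1964.1/2449.4)*100 = 80.19 %

80.19 %


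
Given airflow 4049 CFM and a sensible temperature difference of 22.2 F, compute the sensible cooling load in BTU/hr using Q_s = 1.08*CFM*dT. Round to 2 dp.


Q = 1.08 * 4049 * 22.2 = 97078.82 BTU/hr

97078.82 BTU/hr


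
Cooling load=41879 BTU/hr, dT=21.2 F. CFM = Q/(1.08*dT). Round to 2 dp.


CFM = 41879 / (1.08 * 21.2) = 1829.10

1829.10 CFM


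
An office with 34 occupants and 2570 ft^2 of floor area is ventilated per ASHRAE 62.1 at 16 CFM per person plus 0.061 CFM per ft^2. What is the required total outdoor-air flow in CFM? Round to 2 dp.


Total = 34*16 + 2570*0.061 = 700.77 CFM

700.77 CFM


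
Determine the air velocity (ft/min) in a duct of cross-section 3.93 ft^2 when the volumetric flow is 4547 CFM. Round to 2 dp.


V = 4547 / 3.93 = 1157.00 ft/min

1157.00 ft/min


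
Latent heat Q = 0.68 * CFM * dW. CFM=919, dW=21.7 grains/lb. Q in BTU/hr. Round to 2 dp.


Q = 0.68 * 919 * 21.7 = 13560.76 BTU/hr

13560.76 BTU/hr


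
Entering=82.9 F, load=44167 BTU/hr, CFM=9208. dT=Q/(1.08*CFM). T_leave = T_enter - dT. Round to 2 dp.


dT = 44167/(1.08*9208) = 4.4413
T_leave = 82.9 - 4.4413 = 78.46 F

78.46 F


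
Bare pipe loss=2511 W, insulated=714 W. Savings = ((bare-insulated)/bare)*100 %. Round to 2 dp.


Savings = ((2511-714)/2511)*100 = 71.57 %

71.57 %


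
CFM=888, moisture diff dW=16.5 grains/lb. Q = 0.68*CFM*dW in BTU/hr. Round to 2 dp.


Q = 0.68 * 888 * 16.5 = 9963.36 BTU/hr

9963.36 BTU/hr


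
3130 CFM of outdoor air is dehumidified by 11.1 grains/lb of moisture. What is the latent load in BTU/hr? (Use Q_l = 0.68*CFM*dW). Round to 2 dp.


Q = 0.68 * 3130 * 11.1 = 23625.24 BTU/hr

23625.24 BTU/hr


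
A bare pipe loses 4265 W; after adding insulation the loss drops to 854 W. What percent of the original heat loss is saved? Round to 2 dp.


Savings = ((4265-854)/4265)*100 = 79.98 %

79.98 %


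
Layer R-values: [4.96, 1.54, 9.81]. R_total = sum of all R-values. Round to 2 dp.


R_total = 4.96 + 1.54 + 9.81 = 16.31

16.31


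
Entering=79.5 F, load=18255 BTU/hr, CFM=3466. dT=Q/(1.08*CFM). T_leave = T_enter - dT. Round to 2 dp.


dT = 18255/(1.08*3466) = 4.8767
T_leave = 79.5 - 4.8767 = 74.62 F

74.62 F


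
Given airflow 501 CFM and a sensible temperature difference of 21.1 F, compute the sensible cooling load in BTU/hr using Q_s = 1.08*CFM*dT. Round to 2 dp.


Q = 1.08 * 501 * 21.1 = 11416.79 BTU/hr

11416.79 BTU/hr


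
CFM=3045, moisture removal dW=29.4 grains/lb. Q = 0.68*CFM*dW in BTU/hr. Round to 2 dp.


Q = 0.68 * 3045 * 29.4 = 60875.64 BTU/hr

60875.64 BTU/hr


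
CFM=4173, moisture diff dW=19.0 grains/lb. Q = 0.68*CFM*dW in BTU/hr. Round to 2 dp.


Q = 0.68 * 4173 * 19.0 = 53915.16 BTU/hr

53915.16 BTU/hr


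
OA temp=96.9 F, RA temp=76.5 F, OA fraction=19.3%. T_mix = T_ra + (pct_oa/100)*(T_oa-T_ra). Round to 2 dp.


T_mix = 76.5 + (19.3/100)*(96.9-76.5) = 80.44 F

80.44 F


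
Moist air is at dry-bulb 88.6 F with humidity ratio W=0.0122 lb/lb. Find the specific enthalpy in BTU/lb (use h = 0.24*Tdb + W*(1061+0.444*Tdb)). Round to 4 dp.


h = 0.24*88.6 + 0.0122*(1061+0.444*88.6) = 34.6881 BTU/lb

34.6881 BTU/lb


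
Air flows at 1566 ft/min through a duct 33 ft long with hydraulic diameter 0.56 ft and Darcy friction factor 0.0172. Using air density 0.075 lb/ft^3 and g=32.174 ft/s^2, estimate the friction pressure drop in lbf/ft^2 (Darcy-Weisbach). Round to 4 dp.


v_fps = 1566/60 = 26.1 ft/s
dp = 0.0172*(33/0.56)*0.075*26.1^2/(2*32.174) = 0.8048 lbf/ft^2

0.8048 lbf/ft^2


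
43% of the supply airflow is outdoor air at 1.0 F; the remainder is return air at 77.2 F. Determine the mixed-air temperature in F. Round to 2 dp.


T_mix = 0.43*1.0 + 0.57*77.2 = 44.43 F

44.43 F


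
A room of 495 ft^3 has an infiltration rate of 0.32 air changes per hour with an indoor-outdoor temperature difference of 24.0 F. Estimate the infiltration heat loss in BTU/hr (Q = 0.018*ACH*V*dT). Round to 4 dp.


Q = 0.018 * 0.32 * 495 * 24.0 = 68.4288 BTU/hr

68.4288 BTU/hr


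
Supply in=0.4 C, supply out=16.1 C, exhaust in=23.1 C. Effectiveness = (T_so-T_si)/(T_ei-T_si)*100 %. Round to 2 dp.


eff = (16.1-0.4)/(23.1-0.4)*100 = 69.16 %

69.16 %


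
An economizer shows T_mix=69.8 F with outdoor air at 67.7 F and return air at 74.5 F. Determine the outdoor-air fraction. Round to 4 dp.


frac = (69.8 - 74.5) / (67.7 - 74.5) = 0.6912

0.6912


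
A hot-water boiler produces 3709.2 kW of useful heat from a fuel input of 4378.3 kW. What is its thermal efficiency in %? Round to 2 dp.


eta = (3709.2/4378.3)*100 = 84.72 %

84.72 %


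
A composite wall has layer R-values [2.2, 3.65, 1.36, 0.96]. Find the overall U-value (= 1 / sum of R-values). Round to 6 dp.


R_total = 2.2 + 3.65 + 1.36 + 0.96 = 8.17
U = 1/8.17 = 0.122399

0.122399


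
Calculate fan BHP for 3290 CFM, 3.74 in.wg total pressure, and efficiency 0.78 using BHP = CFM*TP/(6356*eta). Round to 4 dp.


BHP = 3290 * 3.74 / (6356 * 0.78) = 2.4819 hp

2.4819 hp


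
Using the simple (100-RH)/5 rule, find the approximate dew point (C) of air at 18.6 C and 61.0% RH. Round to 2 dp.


Td = 18.6 - (100-61.0)/5 = 10.80 C

10.80 C


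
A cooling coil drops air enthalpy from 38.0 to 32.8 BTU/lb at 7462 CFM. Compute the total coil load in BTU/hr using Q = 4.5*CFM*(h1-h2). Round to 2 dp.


Q = 4.5 * 7462 * (38.0 - 32.8) = 174610.80 BTU/hr

174610.80 BTU/hr


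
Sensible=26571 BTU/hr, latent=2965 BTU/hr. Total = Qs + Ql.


Qt = 26571 + 2965 = 29536 BTU/hr

29536 BTU/hr


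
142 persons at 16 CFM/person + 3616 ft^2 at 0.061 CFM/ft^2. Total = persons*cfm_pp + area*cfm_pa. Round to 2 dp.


Total = 142*16 + 3616*0.061 = 2492.58 CFM

2492.58 CFM


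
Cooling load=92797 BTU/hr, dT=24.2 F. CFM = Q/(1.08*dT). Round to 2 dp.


CFM = 92797 / (1.08 * 24.2) = 3550.54

3550.54 CFM


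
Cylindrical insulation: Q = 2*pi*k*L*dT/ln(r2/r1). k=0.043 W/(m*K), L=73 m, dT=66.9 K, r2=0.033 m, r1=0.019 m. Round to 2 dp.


Q = 2*pi*0.043*73*66.9/ln(0.033/0.019) = 2390.04 W

2390.04 W


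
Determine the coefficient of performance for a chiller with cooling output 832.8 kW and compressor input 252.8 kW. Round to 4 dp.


COP = 832.8 / 252.8 = 3.2943

3.2943


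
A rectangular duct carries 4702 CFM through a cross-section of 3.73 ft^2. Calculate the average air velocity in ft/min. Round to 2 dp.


V = 4702 / 3.73 = 1260.59 ft/min

1260.59 ft/min


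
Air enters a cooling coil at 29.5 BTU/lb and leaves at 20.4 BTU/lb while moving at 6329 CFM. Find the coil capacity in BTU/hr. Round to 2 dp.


Q = 4.5 * 6329 * (29.5 - 20.4) = 259172.55 BTU/hr

259172.55 BTU/hr


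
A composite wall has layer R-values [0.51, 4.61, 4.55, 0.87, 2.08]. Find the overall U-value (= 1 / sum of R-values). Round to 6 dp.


R_total = 0.51 + 4.61 + 4.55 + 0.87 + 2.08 = 12.62
U = 1/12.62 = 0.079239

0.079239


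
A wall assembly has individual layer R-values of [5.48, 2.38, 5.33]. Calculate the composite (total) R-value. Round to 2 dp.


R_total = 5.48 + 2.38 + 5.33 = 13.19

13.19


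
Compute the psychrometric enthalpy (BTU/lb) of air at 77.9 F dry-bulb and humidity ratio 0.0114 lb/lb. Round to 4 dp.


h = 0.24*77.9 + 0.0114*(1061+0.444*77.9) = 31.1857 BTU/lb

31.1857 BTU/lb


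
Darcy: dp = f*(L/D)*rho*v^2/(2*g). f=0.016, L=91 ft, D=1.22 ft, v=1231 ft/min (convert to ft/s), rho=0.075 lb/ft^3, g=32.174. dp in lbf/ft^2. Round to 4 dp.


v_fps = 1231/60 = 20.5167 ft/s
dp = 0.016*(91/1.22)*0.075*20.5167^2/(2*32.174) = 0.5855 lbf/ft^2

0.5855 lbf/ft^2


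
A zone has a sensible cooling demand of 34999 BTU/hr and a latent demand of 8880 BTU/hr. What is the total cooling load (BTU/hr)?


Qt = 34999 + 8880 = 43879 BTU/hr

43879 BTU/hr


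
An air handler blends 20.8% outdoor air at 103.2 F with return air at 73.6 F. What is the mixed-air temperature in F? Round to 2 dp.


T_mix = 73.6 + (20.8/100)*(103.2-73.6) = 79.76 F

79.76 F


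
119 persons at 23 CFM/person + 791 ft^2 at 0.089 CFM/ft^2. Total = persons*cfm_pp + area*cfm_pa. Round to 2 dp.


Total = 119*23 + 791*0.089 = 2807.40 CFM

2807.40 CFM


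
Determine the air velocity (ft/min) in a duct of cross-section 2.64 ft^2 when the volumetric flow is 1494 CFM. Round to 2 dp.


V = 1494 / 2.64 = 565.91 ft/min

565.91 ft/min


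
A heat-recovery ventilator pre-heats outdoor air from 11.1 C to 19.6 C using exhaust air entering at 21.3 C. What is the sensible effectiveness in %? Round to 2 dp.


eff = (19.6-11.1)/(21.3-11.1)*100 = 83.33 %

83.33 %


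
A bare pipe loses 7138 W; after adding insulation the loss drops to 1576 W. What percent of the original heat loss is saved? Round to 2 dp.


Savings = ((7138-1576)/7138)*100 = 77.92 %

77.92 %


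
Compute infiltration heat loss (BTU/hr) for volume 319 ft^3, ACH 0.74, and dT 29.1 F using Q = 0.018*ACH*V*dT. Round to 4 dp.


Q = 0.018 * 0.74 * 319 * 29.1 = 123.6482 BTU/hr

123.6482 BTU/hr


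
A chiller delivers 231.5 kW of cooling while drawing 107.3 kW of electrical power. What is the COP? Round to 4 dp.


COP = 231.5 / 107.3 = 2.1575

2.1575


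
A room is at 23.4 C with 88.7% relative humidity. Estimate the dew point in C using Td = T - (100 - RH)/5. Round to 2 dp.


Td = 23.4 - (100-88.7)/5 = 21.14 C

21.14 C


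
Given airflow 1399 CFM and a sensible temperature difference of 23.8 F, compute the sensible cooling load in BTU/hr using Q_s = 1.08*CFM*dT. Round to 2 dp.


Q = 1.08 * 1399 * 23.8 = 35959.90 BTU/hr

35959.90 BTU/hr


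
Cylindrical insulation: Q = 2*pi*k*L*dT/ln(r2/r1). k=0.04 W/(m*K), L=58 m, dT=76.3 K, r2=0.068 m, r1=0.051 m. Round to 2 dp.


Q = 2*pi*0.04*58*76.3/ln(0.068/0.051) = 3866.16 W

3866.16 W


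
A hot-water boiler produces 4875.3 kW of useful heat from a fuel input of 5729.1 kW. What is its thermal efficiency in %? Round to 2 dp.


eta = (4875.3/5729.1)*100 = 85.10 %

85.10 %


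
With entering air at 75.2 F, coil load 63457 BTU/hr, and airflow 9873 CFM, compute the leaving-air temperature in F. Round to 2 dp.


dT = 63457/(1.08*9873) = 5.9512
T_leave = 75.2 - 5.9512 = 69.25 F

69.25 F


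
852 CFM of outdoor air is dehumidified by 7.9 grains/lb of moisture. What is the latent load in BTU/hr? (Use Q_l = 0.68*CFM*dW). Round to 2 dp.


Q = 0.68 * 852 * 7.9 = 4576.94 BTU/hr

4576.94 BTU/hr


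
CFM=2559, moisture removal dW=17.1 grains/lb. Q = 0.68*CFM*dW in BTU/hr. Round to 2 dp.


Q = 0.68 * 2559 * 17.1 = 29756.05 BTU/hr

29756.05 BTU/hr


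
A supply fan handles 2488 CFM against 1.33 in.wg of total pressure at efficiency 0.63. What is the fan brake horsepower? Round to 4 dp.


BHP = 2488 * 1.33 / (6356 * 0.63) = 0.8264 hp

0.8264 hp


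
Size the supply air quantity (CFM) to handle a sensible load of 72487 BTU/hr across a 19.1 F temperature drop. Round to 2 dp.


CFM = 72487 / (1.08 * 19.1) = 3514.01

3514.01 CFM
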